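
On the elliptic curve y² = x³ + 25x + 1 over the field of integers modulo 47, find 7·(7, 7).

Write Q = (7, 7).
Double-and-add on 7 = (111)₂. Start with Q = (7, 7) for the leading 1-bit.
double: tangent at (7, 7): λ = (3·7² + 25)/(2·7) ≡ 31/14. 14⁻¹ ≡ 37 (mod 47), so λ ≡ 31·37 ≡ 19.
  x = λ² - 7 - 7 = 361 - 14 ≡ 18; y = λ·(7 - 18) - 7 ≡ 19. → (18, 19)
add Q: (18, 19) + (7, 7). λ = (7 - 19)/(7 - 18) ≡ 35/36 mod 47. 36⁻¹ ≡ 17 (mod 47), so λ ≡ 31.
  x = λ² - 18 - 7 = 961 - 25 ≡ 43; y = λ·(18 - 43) - 19 ≡ 5. → (43, 5)
double: tangent at (43, 5): λ = (3·43² + 25)/(2·5) ≡ 26/10. 10⁻¹ ≡ 33 (mod 47), so λ ≡ 26·33 ≡ 12.
  x = λ² - 43 - 43 = 144 - 86 ≡ 11; y = λ·(43 - 11) - 5 ≡ 3. → (11, 3)
add Q: (11, 3) + (7, 7). λ = (7 - 3)/(7 - 11) ≡ 4/43 mod 47. 43⁻¹ ≡ 35 (mod 47), so λ ≡ 46.
  x = λ² - 11 - 7 = 2116 - 18 ≡ 30; y = λ·(11 - 30) - 3 ≡ 16. → (30, 16)

(30, 16)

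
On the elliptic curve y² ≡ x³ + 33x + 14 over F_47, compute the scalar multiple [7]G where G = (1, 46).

(29, 11)

Double-and-add on 7 = (111)₂. Start with G = (1, 46) for the leading 1-bit.
double: tangent at (1, 46): λ = (3·1² + 33)/(2·46) ≡ 36/45. 45⁻¹ ≡ 23 (mod 47), so λ ≡ 36·23 ≡ 29.
  x = λ² - 1 - 1 = 841 - 2 ≡ 40; y = λ·(1 - 40) - 46 ≡ 45. → (40, 45)
add G: (40, 45) + (1, 46). λ = (46 - 45)/(1 - 40) ≡ 1/8 mod 47. 8⁻¹ ≡ 6 (mod 47), so λ ≡ 6.
  x = λ² - 40 - 1 = 36 - 41 ≡ 42; y = λ·(40 - 42) - 45 ≡ 37. → (42, 37)
double: tangent at (42, 37): λ = (3·42² + 33)/(2·37) ≡ 14/27. 27⁻¹ ≡ 7 (mod 47) since 27·7 = 189 ≡ 1, so λ ≡ 14·7 ≡ 4.
  x = λ² - 42 - 42 = 16 - 84 ≡ 26; y = λ·(42 - 26) - 37 ≡ 27. → (26, 27)
add G: (26, 27) + (1, 46). λ = (46 - 27)/(1 - 26) ≡ 19/22 mod 47. 22⁻¹ ≡ 15 (mod 47), so λ ≡ 3.
  x = λ² - 26 - 1 = 9 - 27 ≡ 29; y = λ·(26 - 29) - 27 ≡ 11. → (29, 11)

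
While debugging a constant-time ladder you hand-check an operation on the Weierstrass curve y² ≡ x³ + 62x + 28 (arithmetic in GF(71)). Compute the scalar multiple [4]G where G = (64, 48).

(45, 62)

Repeated addition: build up to 4G.
2G: tangent at (64, 48): λ = (3·64² + 62)/(2·48) ≡ 67/25. 25⁻¹ ≡ 54 (mod 71), so λ ≡ 67·54 ≡ 68.
  x = λ² - 64 - 64 = 4624 - 128 ≡ 23; y = λ·(64 - 23) - 48 ≡ 42. → (23, 42)
3G: (23, 42) + (64, 48). λ = (48 - 42)/(64 - 23) ≡ 6/41 mod 71. 41⁻¹ ≡ 26 (mod 71) since 41·26 = 1066 ≡ 1, so λ ≡ 14.
  x = λ² - 23 - 64 = 196 - 87 ≡ 38; y = λ·(23 - 38) - 42 ≡ 32. → (38, 32)
4G: (38, 32) + (64, 48). λ = (48 - 32)/(64 - 38) ≡ 16/26 mod 71. 26⁻¹ ≡ 41 (mod 71) since 26·41 = 1066 ≡ 1, so λ ≡ 17.
  x = λ² - 38 - 64 = 289 - 102 ≡ 45; y = λ·(38 - 45) - 32 ≡ 62. → (45, 62)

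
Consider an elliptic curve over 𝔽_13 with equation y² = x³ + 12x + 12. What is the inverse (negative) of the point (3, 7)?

(3, 6)

-(3, 7) = (3, -7 mod 13) = (3, 6).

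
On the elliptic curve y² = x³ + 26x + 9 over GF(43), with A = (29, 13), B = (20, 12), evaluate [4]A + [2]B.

(14, 35)

First 4A:
Repeated addition: build up to 4A.
2A: tangent at (29, 13): λ = (3·29² + 26)/(2·13) ≡ 12/26. 26⁻¹ ≡ 5 (mod 43) since 26·5 = 130 ≡ 1, so λ ≡ 12·5 ≡ 17.
  x = λ² - 29 - 29 = 289 - 58 ≡ 16; y = λ·(29 - 16) - 13 ≡ 36. → (16, 36)
3A: (16, 36) + (29, 13). λ = (13 - 36)/(29 - 16) ≡ 20/13 mod 43. 13⁻¹ ≡ 10 (mod 43), so λ ≡ 28.
  x = λ² - 16 - 29 = 784 - 45 ≡ 8; y = λ·(16 - 8) - 36 ≡ 16. → (8, 16)
4A: (8, 16) + (29, 13). λ = (13 - 16)/(29 - 8) ≡ 40/21 mod 43. 21⁻¹ ≡ 41 (mod 43) since 21·41 = 861 ≡ 1, so λ ≡ 6.
  x = λ² - 8 - 29 = 36 - 37 ≡ 42; y = λ·(8 - 42) - 16 ≡ 38. → (42, 38)
4A = (42, 38).
Next 2B:
Repeated addition: build up to 2B.
2B: tangent at (20, 12): λ = (3·20² + 26)/(2·12) ≡ 22/24. 24⁻¹ ≡ 9 (mod 43), so λ ≡ 22·9 ≡ 26.
  x = λ² - 20 - 20 = 676 - 40 ≡ 34; y = λ·(20 - 34) - 12 ≡ 11. → (34, 11)
2B = (34, 11).
Finally 4A + 2B:
(42, 38) + (34, 11). λ = (11 - 38)/(34 - 42) ≡ 16/35 mod 43. 35⁻¹ ≡ 16 (mod 43), so λ ≡ 41.
  x = λ² - 42 - 34 = 1681 - 76 ≡ 14; y = λ·(42 - 14) - 38 ≡ 35. → (14, 35)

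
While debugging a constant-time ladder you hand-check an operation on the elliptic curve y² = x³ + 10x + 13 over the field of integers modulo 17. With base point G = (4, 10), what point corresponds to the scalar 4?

Repeated addition: build up to 4G.
2G: tangent at (4, 10): λ = (3·4² + 10)/(2·10) ≡ 7/3. 3⁻¹ ≡ 6 (mod 17) since 3·6 = 18 ≡ 1, so λ ≡ 7·6 ≡ 8.
  x = λ² - 4 - 4 = 64 - 8 ≡ 5; y = λ·(4 - 5) - 10 ≡ 16. → (5, 16)
3G: (5, 16) + (4, 10). λ = (10 - 16)/(4 - 5) ≡ 11/16 mod 17. 16⁻¹ ≡ 16 (mod 17), so λ ≡ 6.
  x = λ² - 5 - 4 = 36 - 9 ≡ 10; y = λ·(5 - 10) - 16 ≡ 5. → (10, 5)
4G: (10, 5) + (4, 10). λ = (10 - 5)/(4 - 10) ≡ 5/11 mod 17. 11⁻¹ ≡ 14 (mod 17) since 11·14 = 154 ≡ 1, so λ ≡ 2.
  x = λ² - 10 - 4 = 4 - 14 ≡ 7; y = λ·(10 - 7) - 5 ≡ 1. → (7, 1)

(7, 1)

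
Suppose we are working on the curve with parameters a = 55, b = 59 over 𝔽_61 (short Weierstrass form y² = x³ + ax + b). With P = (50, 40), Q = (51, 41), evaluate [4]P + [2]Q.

First 4P:
Double-and-add on 4 = (100)₂. Start with P = (50, 40) for the leading 1-bit.
double: tangent at (50, 40): λ = (3·50² + 55)/(2·40) ≡ 52/19. 19⁻¹ ≡ 45 (mod 61) since 19·45 = 855 ≡ 1, so λ ≡ 52·45 ≡ 22.
  x = λ² - 50 - 50 = 484 - 100 ≡ 18; y = λ·(50 - 18) - 40 ≡ 54. → (18, 54)
double: tangent at (18, 54): λ = (3·18² + 55)/(2·54) ≡ 51/47. 47⁻¹ ≡ 13 (mod 61), so λ ≡ 51·13 ≡ 53.
  x = λ² - 18 - 18 = 2809 - 36 ≡ 28; y = λ·(18 - 28) - 54 ≡ 26. → (28, 26)
4P = (28, 26).
Next 2Q:
Repeated addition: build up to 2Q.
2Q: tangent at (51, 41): λ = (3·51² + 55)/(2·41) ≡ 50/21. 21⁻¹ ≡ 32 (mod 61), so λ ≡ 50·32 ≡ 14.
  x = λ² - 51 - 51 = 196 - 102 ≡ 33; y = λ·(51 - 33) - 41 ≡ 28. → (33, 28)
2Q = (33, 28).
Finally 4P + 2Q:
(28, 26) + (33, 28). λ = (28 - 26)/(33 - 28) ≡ 2/5 mod 61. 5⁻¹ ≡ 49 (mod 61), so λ ≡ 37.
  x = λ² - 28 - 33 = 1369 - 61 ≡ 27; y = λ·(28 - 27) - 26 ≡ 11. → (27, 11)

(27, 11)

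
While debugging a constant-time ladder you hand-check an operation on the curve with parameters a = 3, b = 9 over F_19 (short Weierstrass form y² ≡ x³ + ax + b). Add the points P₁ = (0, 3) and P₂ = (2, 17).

(0, 3) + (2, 17). λ = (17 - 3)/(2 - 0) ≡ 14/2 mod 19. 2⁻¹ ≡ 10 (mod 19), so λ ≡ 7.
  x = λ² - 0 - 2 = 49 - 2 ≡ 9; y = λ·(0 - 9) - 3 ≡ 10. → (9, 10)

(9, 10)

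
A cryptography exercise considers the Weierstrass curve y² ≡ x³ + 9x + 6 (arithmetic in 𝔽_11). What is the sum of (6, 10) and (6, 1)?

O

The two points share x = 6 and their y-coordinates satisfy 10 + 1 ≡ 0 (mod 11), so they are inverses. Their sum is O.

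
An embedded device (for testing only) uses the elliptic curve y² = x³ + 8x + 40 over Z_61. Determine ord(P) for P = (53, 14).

2P: tangent at (53, 14): λ = (3·53² + 8)/(2·14) ≡ 17/28. 28⁻¹ ≡ 24 (mod 61), so λ ≡ 17·24 ≡ 42.
  x = λ² - 53 - 53 = 1764 - 106 ≡ 11; y = λ·(53 - 11) - 14 ≡ 42. → (11, 42)
3P: (11, 42) + (53, 14). λ = (14 - 42)/(53 - 11) ≡ 33/42 mod 61. 42⁻¹ ≡ 16 (mod 61), so λ ≡ 40.
  x = λ² - 11 - 53 = 1600 - 64 ≡ 11; y = λ·(11 - 11) - 42 ≡ 19. → (11, 19)
4P: (11, 19) + (53, 14). λ = (14 - 19)/(53 - 11) ≡ 56/42 mod 61. 42⁻¹ ≡ 16 (mod 61), so λ ≡ 42.
  x = λ² - 11 - 53 = 1764 - 64 ≡ 53; y = λ·(11 - 53) - 19 ≡ 47. → (53, 47)
5P: (53, 47) + (53, 14): same x and y₁ ≡ -y₂, so the sum is O.
5P = O, so the order is 5.

5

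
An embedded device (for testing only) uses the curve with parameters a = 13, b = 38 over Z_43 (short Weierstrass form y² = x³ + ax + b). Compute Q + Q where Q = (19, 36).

(18, 27)

tangent at (19, 36): λ = (3·19² + 13)/(2·36) ≡ 21/29. 29⁻¹ ≡ 3 (mod 43) since 29·3 = 87 ≡ 1, so λ ≡ 21·3 ≡ 20.
  x = λ² - 19 - 19 = 400 - 38 ≡ 18; y = λ·(19 - 18) - 36 ≡ 27. → (18, 27)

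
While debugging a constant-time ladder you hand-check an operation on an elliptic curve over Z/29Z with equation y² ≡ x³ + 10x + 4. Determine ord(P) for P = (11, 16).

5

2P: tangent at (11, 16): λ = (3·11² + 10)/(2·16) ≡ 25/3. 3⁻¹ ≡ 10 (mod 29), so λ ≡ 25·10 ≡ 18.
  x = λ² - 11 - 11 = 324 - 22 ≡ 12; y = λ·(11 - 12) - 16 ≡ 24. → (12, 24)
3P: (12, 24) + (11, 16). λ = (16 - 24)/(11 - 12) ≡ 21/28 mod 29. 28⁻¹ ≡ 28 (mod 29), so λ ≡ 8.
  x = λ² - 12 - 11 = 64 - 23 ≡ 12; y = λ·(12 - 12) - 24 ≡ 5. → (12, 5)
4P: (12, 5) + (11, 16). λ = (16 - 5)/(11 - 12) ≡ 11/28 mod 29. 28⁻¹ ≡ 28 (mod 29) since 28·28 = 784 ≡ 1, so λ ≡ 18.
  x = λ² - 12 - 11 = 324 - 23 ≡ 11; y = λ·(12 - 11) - 5 ≡ 13. → (11, 13)
5P: (11, 13) + (11, 16): same x and y₁ ≡ -y₂, so the sum is 𝒪.
5P = 𝒪, so the order is 5.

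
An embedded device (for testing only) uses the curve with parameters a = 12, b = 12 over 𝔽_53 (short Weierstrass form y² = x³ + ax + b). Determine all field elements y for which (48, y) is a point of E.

x³ + 12x + 12 = 111180 ≡ 39 (mod 53).
39 is a non-residue mod 53; no y exists.

none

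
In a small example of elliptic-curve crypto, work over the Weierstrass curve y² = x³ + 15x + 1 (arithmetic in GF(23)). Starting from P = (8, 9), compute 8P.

(7, 9)

Repeated addition: build up to 8P.
2P: tangent at (8, 9): λ = (3·8² + 15)/(2·9) ≡ 0/18. 18⁻¹ ≡ 9 (mod 23) since 18·9 = 162 ≡ 1, so λ ≡ 0·9 ≡ 0.
  x = λ² - 8 - 8 = 0 - 16 ≡ 7; y = λ·(8 - 7) - 9 ≡ 14. → (7, 14)
3P: (7, 14) + (8, 9). λ = (9 - 14)/(8 - 7) ≡ 18/1 mod 23. 1⁻¹ ≡ 1 (mod 23), so λ ≡ 18.
  x = λ² - 7 - 8 = 324 - 15 ≡ 10; y = λ·(7 - 10) - 14 ≡ 1. → (10, 1)
4P: (10, 1) + (8, 9). λ = (9 - 1)/(8 - 10) ≡ 8/21 mod 23. 21⁻¹ ≡ 11 (mod 23), so λ ≡ 19.
  x = λ² - 10 - 8 = 361 - 18 ≡ 21; y = λ·(10 - 21) - 1 ≡ 20. → (21, 20)
5P: (21, 20) + (8, 9). λ = (9 - 20)/(8 - 21) ≡ 12/10 mod 23. 10⁻¹ ≡ 7 (mod 23), so λ ≡ 15.
  x = λ² - 21 - 8 = 225 - 29 ≡ 12; y = λ·(21 - 12) - 20 ≡ 0. → (12, 0)
6P: (12, 0) + (8, 9). λ = (9 - 0)/(8 - 12) ≡ 9/19 mod 23. 19⁻¹ ≡ 17 (mod 23) since 19·17 = 323 ≡ 1, so λ ≡ 15.
  x = λ² - 12 - 8 = 225 - 20 ≡ 21; y = λ·(12 - 21) - 0 ≡ 3. → (21, 3)
7P: (21, 3) + (8, 9). λ = (9 - 3)/(8 - 21) ≡ 6/10 mod 23. 10⁻¹ ≡ 7 (mod 23), so λ ≡ 19.
  x = λ² - 21 - 8 = 361 - 29 ≡ 10; y = λ·(21 - 10) - 3 ≡ 22. → (10, 22)
8P: (10, 22) + (8, 9). λ = (9 - 22)/(8 - 10) ≡ 10/21 mod 23. 21⁻¹ ≡ 11 (mod 23), so λ ≡ 18.
  x = λ² - 10 - 8 = 324 - 18 ≡ 7; y = λ·(10 - 7) - 22 ≡ 9. → (7, 9)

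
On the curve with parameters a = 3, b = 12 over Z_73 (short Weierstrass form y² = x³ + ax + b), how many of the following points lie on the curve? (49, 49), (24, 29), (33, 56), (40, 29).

(49, 49): 49² ≡ 65, rhs ≡ 59 → off.
(24, 29): 29² ≡ 38, rhs ≡ 38 → on.
(33, 56): 56² ≡ 70, rhs ≡ 59 → off.
(40, 29): 29² ≡ 38, rhs ≡ 38 → on.

2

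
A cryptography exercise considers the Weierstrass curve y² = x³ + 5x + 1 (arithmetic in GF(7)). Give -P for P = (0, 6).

(0, 1)

-(0, 6) = (0, -6 mod 7) = (0, 1).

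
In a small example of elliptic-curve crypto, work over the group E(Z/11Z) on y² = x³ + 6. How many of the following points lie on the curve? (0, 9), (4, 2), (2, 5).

2

(0, 9): 9² ≡ 4, rhs ≡ 6 → off.
(4, 2): 2² ≡ 4, rhs ≡ 4 → on.
(2, 5): 5² ≡ 3, rhs ≡ 3 → on.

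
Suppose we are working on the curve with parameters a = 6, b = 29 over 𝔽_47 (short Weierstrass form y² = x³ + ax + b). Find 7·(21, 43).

Write Q = (21, 43).
Repeated addition: build up to 7Q.
2Q: tangent at (21, 43): λ = (3·21² + 6)/(2·43) ≡ 13/39. 39⁻¹ ≡ 41 (mod 47), so λ ≡ 13·41 ≡ 16.
  x = λ² - 21 - 21 = 256 - 42 ≡ 26; y = λ·(21 - 26) - 43 ≡ 18. → (26, 18)
3Q: (26, 18) + (21, 43). λ = (43 - 18)/(21 - 26) ≡ 25/42 mod 47. 42⁻¹ ≡ 28 (mod 47) since 42·28 = 1176 ≡ 1, so λ ≡ 42.
  x = λ² - 26 - 21 = 1764 - 47 ≡ 25; y = λ·(26 - 25) - 18 ≡ 24. → (25, 24)
4Q: (25, 24) + (21, 43). λ = (43 - 24)/(21 - 25) ≡ 19/43 mod 47. 43⁻¹ ≡ 35 (mod 47) since 43·35 = 1505 ≡ 1, so λ ≡ 7.
  x = λ² - 25 - 21 = 49 - 46 ≡ 3; y = λ·(25 - 3) - 24 ≡ 36. → (3, 36)
5Q: (3, 36) + (21, 43). λ = (43 - 36)/(21 - 3) ≡ 7/18 mod 47. 18⁻¹ ≡ 34 (mod 47), so λ ≡ 3.
  x = λ² - 3 - 21 = 9 - 24 ≡ 32; y = λ·(3 - 32) - 36 ≡ 18. → (32, 18)
6Q: (32, 18) + (21, 43). λ = (43 - 18)/(21 - 32) ≡ 25/36 mod 47. 36⁻¹ ≡ 17 (mod 47), so λ ≡ 2.
  x = λ² - 32 - 21 = 4 - 53 ≡ 45; y = λ·(32 - 45) - 18 ≡ 3. → (45, 3)
7Q: (45, 3) + (21, 43). λ = (43 - 3)/(21 - 45) ≡ 40/23 mod 47. 23⁻¹ ≡ 45 (mod 47), so λ ≡ 14.
  x = λ² - 45 - 21 = 196 - 66 ≡ 36; y = λ·(45 - 36) - 3 ≡ 29. → (36, 29)

(36, 29)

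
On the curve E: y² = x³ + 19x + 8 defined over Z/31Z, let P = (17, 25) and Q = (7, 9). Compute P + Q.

(17, 25) + (7, 9). λ = (9 - 25)/(7 - 17) ≡ 15/21 mod 31. 21⁻¹ ≡ 3 (mod 31), so λ ≡ 14.
  x = λ² - 17 - 7 = 196 - 24 ≡ 17; y = λ·(17 - 17) - 25 ≡ 6. → (17, 6)

(17, 6)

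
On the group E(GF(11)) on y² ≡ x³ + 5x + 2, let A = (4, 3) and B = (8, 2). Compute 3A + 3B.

(4, 8)

First 3A:
Repeated addition: build up to 3A.
2A: tangent at (4, 3): λ = (3·4² + 5)/(2·3) ≡ 9/6. 6⁻¹ ≡ 2 (mod 11) since 6·2 = 12 ≡ 1, so λ ≡ 9·2 ≡ 7.
  x = λ² - 4 - 4 = 49 - 8 ≡ 8; y = λ·(4 - 8) - 3 ≡ 2. → (8, 2)
3A: (8, 2) + (4, 3). λ = (3 - 2)/(4 - 8) ≡ 1/7 mod 11. 7⁻¹ ≡ 8 (mod 11) since 7·8 = 56 ≡ 1, so λ ≡ 8.
  x = λ² - 8 - 4 = 64 - 12 ≡ 8; y = λ·(8 - 8) - 2 ≡ 9. → (8, 9)
3A = (8, 9).
Next 3B:
Repeated addition: build up to 3B.
2B: tangent at (8, 2): λ = (3·8² + 5)/(2·2) ≡ 10/4. 4⁻¹ ≡ 3 (mod 11), so λ ≡ 10·3 ≡ 8.
  x = λ² - 8 - 8 = 64 - 16 ≡ 4; y = λ·(8 - 4) - 2 ≡ 8. → (4, 8)
3B: (4, 8) + (8, 2). λ = (2 - 8)/(8 - 4) ≡ 5/4 mod 11. 4⁻¹ ≡ 3 (mod 11), so λ ≡ 4.
  x = λ² - 4 - 8 = 16 - 12 ≡ 4; y = λ·(4 - 4) - 8 ≡ 3. → (4, 3)
3B = (4, 3).
Finally 3A + 3B:
(8, 9) + (4, 3). λ = (3 - 9)/(4 - 8) ≡ 5/7 mod 11. 7⁻¹ ≡ 8 (mod 11), so λ ≡ 7.
  x = λ² - 8 - 4 = 49 - 12 ≡ 4; y = λ·(8 - 4) - 9 ≡ 8. → (4, 8)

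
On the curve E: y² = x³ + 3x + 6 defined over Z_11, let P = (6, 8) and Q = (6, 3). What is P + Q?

O

The two points share x = 6 and their y-coordinates satisfy 8 + 3 ≡ 0 (mod 11), so they are inverses. Their sum is 𝒪.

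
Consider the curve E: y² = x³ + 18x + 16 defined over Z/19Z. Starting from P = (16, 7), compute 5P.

(6, 13)

Double-and-add on 5 = (101)₂. Start with P = (16, 7) for the leading 1-bit.
double: tangent at (16, 7): λ = (3·16² + 18)/(2·7) ≡ 7/14. 14⁻¹ ≡ 15 (mod 19) since 14·15 = 210 ≡ 1, so λ ≡ 7·15 ≡ 10.
  x = λ² - 16 - 16 = 100 - 32 ≡ 11; y = λ·(16 - 11) - 7 ≡ 5. → (11, 5)
double: tangent at (11, 5): λ = (3·11² + 18)/(2·5) ≡ 1/10. 10⁻¹ ≡ 2 (mod 19), so λ ≡ 1·2 ≡ 2.
  x = λ² - 11 - 11 = 4 - 22 ≡ 1; y = λ·(11 - 1) - 5 ≡ 15. → (1, 15)
add P: (1, 15) + (16, 7). λ = (7 - 15)/(16 - 1) ≡ 11/15 mod 19. 15⁻¹ ≡ 14 (mod 19) since 15·14 = 210 ≡ 1, so λ ≡ 2.
  x = λ² - 1 - 16 = 4 - 17 ≡ 6; y = λ·(1 - 6) - 15 ≡ 13. → (6, 13)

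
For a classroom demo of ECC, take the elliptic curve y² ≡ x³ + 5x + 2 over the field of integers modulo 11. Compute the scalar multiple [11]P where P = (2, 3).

(2, 3)

Double-and-add on 11 = (1011)₂. Start with P = (2, 3) for the leading 1-bit.
double: tangent at (2, 3): λ = (3·2² + 5)/(2·3) ≡ 6/6. 6⁻¹ ≡ 2 (mod 11) since 6·2 = 12 ≡ 1, so λ ≡ 6·2 ≡ 1.
  x = λ² - 2 - 2 = 1 - 4 ≡ 8; y = λ·(2 - 8) - 3 ≡ 2. → (8, 2)
double: tangent at (8, 2): λ = (3·8² + 5)/(2·2) ≡ 10/4. 4⁻¹ ≡ 3 (mod 11), so λ ≡ 10·3 ≡ 8.
  x = λ² - 8 - 8 = 64 - 16 ≡ 4; y = λ·(8 - 4) - 2 ≡ 8. → (4, 8)
add P: (4, 8) + (2, 3). λ = (3 - 8)/(2 - 4) ≡ 6/9 mod 11. 9⁻¹ ≡ 5 (mod 11), so λ ≡ 8.
  x = λ² - 4 - 2 = 64 - 6 ≡ 3; y = λ·(4 - 3) - 8 ≡ 0. → (3, 0)
double: (3, 0) + (3, 0): same x and y₁ ≡ -y₂, so the sum is O.
add P: O + (2, 3) = (2, 3) (identity).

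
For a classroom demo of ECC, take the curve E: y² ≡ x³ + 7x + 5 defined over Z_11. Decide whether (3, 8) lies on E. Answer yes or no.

y² = 8² ≡ 9; x³ + 7x + 5 = 53 ≡ 9 (mod 11). 9 = 9.

yes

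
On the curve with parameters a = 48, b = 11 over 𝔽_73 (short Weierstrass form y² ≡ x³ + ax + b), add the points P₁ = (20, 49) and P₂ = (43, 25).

(42, 66)

(20, 49) + (43, 25). λ = (25 - 49)/(43 - 20) ≡ 49/23 mod 73. 23⁻¹ ≡ 54 (mod 73) since 23·54 = 1242 ≡ 1, so λ ≡ 18.
  x = λ² - 20 - 43 = 324 - 63 ≡ 42; y = λ·(20 - 42) - 49 ≡ 66. → (42, 66)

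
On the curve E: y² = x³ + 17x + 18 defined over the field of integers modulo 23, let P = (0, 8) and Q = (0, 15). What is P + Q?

O

The two points share x = 0 and their y-coordinates satisfy 8 + 15 ≡ 0 (mod 23), so they are inverses. Their sum is 𝒪.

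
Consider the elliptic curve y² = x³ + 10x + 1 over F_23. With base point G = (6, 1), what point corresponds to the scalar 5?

Double-and-add on 5 = (101)₂. Start with G = (6, 1) for the leading 1-bit.
double: tangent at (6, 1): λ = (3·6² + 10)/(2·1) ≡ 3/2. 2⁻¹ ≡ 12 (mod 23), so λ ≡ 3·12 ≡ 13.
  x = λ² - 6 - 6 = 169 - 12 ≡ 19; y = λ·(6 - 19) - 1 ≡ 14. → (19, 14)
double: tangent at (19, 14): λ = (3·19² + 10)/(2·14) ≡ 12/5. 5⁻¹ ≡ 14 (mod 23), so λ ≡ 12·14 ≡ 7.
  x = λ² - 19 - 19 = 49 - 38 ≡ 11; y = λ·(19 - 11) - 14 ≡ 19. → (11, 19)
add G: (11, 19) + (6, 1). λ = (1 - 19)/(6 - 11) ≡ 5/18 mod 23. 18⁻¹ ≡ 9 (mod 23), so λ ≡ 22.
  x = λ² - 11 - 6 = 484 - 17 ≡ 7; y = λ·(11 - 7) - 19 ≡ 0. → (7, 0)

(7, 0)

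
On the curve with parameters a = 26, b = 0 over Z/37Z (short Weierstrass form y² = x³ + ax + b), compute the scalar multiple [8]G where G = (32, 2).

(7, 28)

Double-and-add on 8 = (1000)₂. Start with G = (32, 2) for the leading 1-bit.
double: tangent at (32, 2): λ = (3·32² + 26)/(2·2) ≡ 27/4. 4⁻¹ ≡ 28 (mod 37), so λ ≡ 27·28 ≡ 16.
  x = λ² - 32 - 32 = 256 - 64 ≡ 7; y = λ·(32 - 7) - 2 ≡ 28. → (7, 28)
double: tangent at (7, 28): λ = (3·7² + 26)/(2·28) ≡ 25/19. 19⁻¹ ≡ 2 (mod 37) since 19·2 = 38 ≡ 1, so λ ≡ 25·2 ≡ 13.
  x = λ² - 7 - 7 = 169 - 14 ≡ 7; y = λ·(7 - 7) - 28 ≡ 9. → (7, 9)
double: tangent at (7, 9): λ = (3·7² + 26)/(2·9) ≡ 25/18. 18⁻¹ ≡ 35 (mod 37) since 18·35 = 630 ≡ 1, so λ ≡ 25·35 ≡ 24.
  x = λ² - 7 - 7 = 576 - 14 ≡ 7; y = λ·(7 - 7) - 9 ≡ 28. → (7, 28)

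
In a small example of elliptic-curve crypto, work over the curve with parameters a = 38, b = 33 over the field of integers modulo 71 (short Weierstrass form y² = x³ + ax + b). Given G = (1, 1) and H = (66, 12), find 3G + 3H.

First 3G:
Repeated addition: build up to 3G.
2G: tangent at (1, 1): λ = (3·1² + 38)/(2·1) ≡ 41/2. 2⁻¹ ≡ 36 (mod 71), so λ ≡ 41·36 ≡ 56.
  x = λ² - 1 - 1 = 3136 - 2 ≡ 10; y = λ·(1 - 10) - 1 ≡ 63. → (10, 63)
3G: (10, 63) + (1, 1). λ = (1 - 63)/(1 - 10) ≡ 9/62 mod 71. 62⁻¹ ≡ 63 (mod 71) since 62·63 = 3906 ≡ 1, so λ ≡ 70.
  x = λ² - 10 - 1 = 4900 - 11 ≡ 61; y = λ·(10 - 61) - 63 ≡ 59. → (61, 59)
3G = (61, 59).
Next 3H:
Repeated addition: build up to 3H.
2H: tangent at (66, 12): λ = (3·66² + 38)/(2·12) ≡ 42/24. 24⁻¹ ≡ 3 (mod 71) since 24·3 = 72 ≡ 1, so λ ≡ 42·3 ≡ 55.
  x = λ² - 66 - 66 = 3025 - 132 ≡ 53; y = λ·(66 - 53) - 12 ≡ 64. → (53, 64)
3H: (53, 64) + (66, 12). λ = (12 - 64)/(66 - 53) ≡ 19/13 mod 71. 13⁻¹ ≡ 11 (mod 71) since 13·11 = 143 ≡ 1, so λ ≡ 67.
  x = λ² - 53 - 66 = 4489 - 119 ≡ 39; y = λ·(53 - 39) - 64 ≡ 22. → (39, 22)
3H = (39, 22).
Finally 3G + 3H:
(61, 59) + (39, 22). λ = (22 - 59)/(39 - 61) ≡ 34/49 mod 71. 49⁻¹ ≡ 29 (mod 71), so λ ≡ 63.
  x = λ² - 61 - 39 = 3969 - 100 ≡ 35; y = λ·(61 - 35) - 59 ≡ 17. → (35, 17)

(35, 17)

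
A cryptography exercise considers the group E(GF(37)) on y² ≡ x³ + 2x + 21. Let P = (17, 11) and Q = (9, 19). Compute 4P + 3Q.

First 4P:
Repeated addition: build up to 4P.
2P: tangent at (17, 11): λ = (3·17² + 2)/(2·11) ≡ 18/22. 22⁻¹ ≡ 32 (mod 37), so λ ≡ 18·32 ≡ 21.
  x = λ² - 17 - 17 = 441 - 34 ≡ 0; y = λ·(17 - 0) - 11 ≡ 13. → (0, 13)
3P: (0, 13) + (17, 11). λ = (11 - 13)/(17 - 0) ≡ 35/17 mod 37. 17⁻¹ ≡ 24 (mod 37), so λ ≡ 26.
  x = λ² - 0 - 17 = 676 - 17 ≡ 30; y = λ·(0 - 30) - 13 ≡ 21. → (30, 21)
4P: (30, 21) + (17, 11). λ = (11 - 21)/(17 - 30) ≡ 27/24 mod 37. 24⁻¹ ≡ 17 (mod 37), so λ ≡ 15.
  x = λ² - 30 - 17 = 225 - 47 ≡ 30; y = λ·(30 - 30) - 21 ≡ 16. → (30, 16)
4P = (30, 16).
Next 3Q:
Repeated addition: build up to 3Q.
2Q: tangent at (9, 19): λ = (3·9² + 2)/(2·19) ≡ 23/1. 1⁻¹ ≡ 1 (mod 37), so λ ≡ 23·1 ≡ 23.
  x = λ² - 9 - 9 = 529 - 18 ≡ 30; y = λ·(9 - 30) - 19 ≡ 16. → (30, 16)
3Q: (30, 16) + (9, 19). λ = (19 - 16)/(9 - 30) ≡ 3/16 mod 37. 16⁻¹ ≡ 7 (mod 37) since 16·7 = 112 ≡ 1, so λ ≡ 21.
  x = λ² - 30 - 9 = 441 - 39 ≡ 32; y = λ·(30 - 32) - 16 ≡ 16. → (32, 16)
3Q = (32, 16).
Finally 4P + 3Q:
(30, 16) + (32, 16). λ = (16 - 16)/(32 - 30) ≡ 0/2 mod 37. 2⁻¹ ≡ 19 (mod 37), so λ ≡ 0.
  x = λ² - 30 - 32 = 0 - 62 ≡ 12; y = λ·(30 - 12) - 16 ≡ 21. → (12, 21)

(12, 21)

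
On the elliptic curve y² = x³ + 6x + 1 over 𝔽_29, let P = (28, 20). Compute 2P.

(24, 7)

tangent at (28, 20): λ = (3·28² + 6)/(2·20) ≡ 9/11. 11⁻¹ ≡ 8 (mod 29) since 11·8 = 88 ≡ 1, so λ ≡ 9·8 ≡ 14.
  x = λ² - 28 - 28 = 196 - 56 ≡ 24; y = λ·(28 - 24) - 20 ≡ 7. → (24, 7)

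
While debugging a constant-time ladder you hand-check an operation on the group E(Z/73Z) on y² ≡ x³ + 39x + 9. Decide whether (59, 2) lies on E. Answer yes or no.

yes

y² = 2² ≡ 4; x³ + 39x + 9 = 207689 ≡ 4 (mod 73). 4 = 4.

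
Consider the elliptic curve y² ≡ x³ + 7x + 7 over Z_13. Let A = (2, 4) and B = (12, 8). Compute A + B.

(2, 4) + (12, 8). λ = (8 - 4)/(12 - 2) ≡ 4/10 mod 13. 10⁻¹ ≡ 4 (mod 13) since 10·4 = 40 ≡ 1, so λ ≡ 3.
  x = λ² - 2 - 12 = 9 - 14 ≡ 8; y = λ·(2 - 8) - 4 ≡ 4. → (8, 4)

(8, 4)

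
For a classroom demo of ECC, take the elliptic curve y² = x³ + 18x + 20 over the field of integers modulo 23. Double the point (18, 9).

tangent at (18, 9): λ = (3·18² + 18)/(2·9) ≡ 1/18. 18⁻¹ ≡ 9 (mod 23), so λ ≡ 1·9 ≡ 9.
  x = λ² - 18 - 18 = 81 - 36 ≡ 22; y = λ·(18 - 22) - 9 ≡ 1. → (22, 1)

(22, 1)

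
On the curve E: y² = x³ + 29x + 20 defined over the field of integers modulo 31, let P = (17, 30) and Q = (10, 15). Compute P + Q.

(17, 30) + (10, 15). λ = (15 - 30)/(10 - 17) ≡ 16/24 mod 31. 24⁻¹ ≡ 22 (mod 31) since 24·22 = 528 ≡ 1, so λ ≡ 11.
  x = λ² - 17 - 10 = 121 - 27 ≡ 1; y = λ·(17 - 1) - 30 ≡ 22. → (1, 22)

(1, 22)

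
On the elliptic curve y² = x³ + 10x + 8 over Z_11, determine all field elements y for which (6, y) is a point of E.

x³ + 10x + 8 = 284 ≡ 9 (mod 11).
Square roots of 9 mod 11: 3 and 8 (since 3² = 9 ≡ 9).

3, 8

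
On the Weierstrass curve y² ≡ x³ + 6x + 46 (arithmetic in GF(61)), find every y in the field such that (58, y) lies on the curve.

1, 60

x³ + 6x + 46 = 195506 ≡ 1 (mod 61).
Square roots of 1 mod 61: 1 and 60 (since 1² = 1 ≡ 1).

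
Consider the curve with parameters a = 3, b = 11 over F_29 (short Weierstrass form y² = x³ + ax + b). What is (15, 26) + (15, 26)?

tangent at (15, 26): λ = (3·15² + 3)/(2·26) ≡ 11/23. 23⁻¹ ≡ 24 (mod 29) since 23·24 = 552 ≡ 1, so λ ≡ 11·24 ≡ 3.
  x = λ² - 15 - 15 = 9 - 30 ≡ 8; y = λ·(15 - 8) - 26 ≡ 24. → (8, 24)

(8, 24)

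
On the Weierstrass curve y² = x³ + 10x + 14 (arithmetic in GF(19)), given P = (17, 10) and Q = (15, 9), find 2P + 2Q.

First 2P:
Repeated addition: build up to 2P.
2P: tangent at (17, 10): λ = (3·17² + 10)/(2·10) ≡ 3/1. 1⁻¹ ≡ 1 (mod 19), so λ ≡ 3·1 ≡ 3.
  x = λ² - 17 - 17 = 9 - 34 ≡ 13; y = λ·(17 - 13) - 10 ≡ 2. → (13, 2)
2P = (13, 2).
Next 2Q:
Repeated addition: build up to 2Q.
2Q: tangent at (15, 9): λ = (3·15² + 10)/(2·9) ≡ 1/18. 18⁻¹ ≡ 18 (mod 19), so λ ≡ 1·18 ≡ 18.
  x = λ² - 15 - 15 = 324 - 30 ≡ 9; y = λ·(15 - 9) - 9 ≡ 4. → (9, 4)
2Q = (9, 4).
Finally 2P + 2Q:
(13, 2) + (9, 4). λ = (4 - 2)/(9 - 13) ≡ 2/15 mod 19. 15⁻¹ ≡ 14 (mod 19), so λ ≡ 9.
  x = λ² - 13 - 9 = 81 - 22 ≡ 2; y = λ·(13 - 2) - 2 ≡ 2. → (2, 2)

(2, 2)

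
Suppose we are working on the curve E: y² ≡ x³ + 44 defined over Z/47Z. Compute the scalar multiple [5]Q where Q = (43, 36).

Repeated addition: build up to 5Q.
2Q: tangent at (43, 36): λ = (3·43² + 0)/(2·36) ≡ 1/25. 25⁻¹ ≡ 32 (mod 47) since 25·32 = 800 ≡ 1, so λ ≡ 1·32 ≡ 32.
  x = λ² - 43 - 43 = 1024 - 86 ≡ 45; y = λ·(43 - 45) - 36 ≡ 41. → (45, 41)
3Q: (45, 41) + (43, 36). λ = (36 - 41)/(43 - 45) ≡ 42/45 mod 47. 45⁻¹ ≡ 23 (mod 47), so λ ≡ 26.
  x = λ² - 45 - 43 = 676 - 88 ≡ 24; y = λ·(45 - 24) - 41 ≡ 35. → (24, 35)
4Q: (24, 35) + (43, 36). λ = (36 - 35)/(43 - 24) ≡ 1/19 mod 47. 19⁻¹ ≡ 5 (mod 47), so λ ≡ 5.
  x = λ² - 24 - 43 = 25 - 67 ≡ 5; y = λ·(24 - 5) - 35 ≡ 13. → (5, 13)
5Q: (5, 13) + (43, 36). λ = (36 - 13)/(43 - 5) ≡ 23/38 mod 47. 38⁻¹ ≡ 26 (mod 47) since 38·26 = 988 ≡ 1, so λ ≡ 34.
  x = λ² - 5 - 43 = 1156 - 48 ≡ 27; y = λ·(5 - 27) - 13 ≡ 38. → (27, 38)

(27, 38)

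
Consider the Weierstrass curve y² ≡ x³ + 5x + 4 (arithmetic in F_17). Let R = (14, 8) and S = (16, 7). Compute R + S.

(14, 8) + (16, 7). λ = (7 - 8)/(16 - 14) ≡ 16/2 mod 17. 2⁻¹ ≡ 9 (mod 17) since 2·9 = 18 ≡ 1, so λ ≡ 8.
  x = λ² - 14 - 16 = 64 - 30 ≡ 0; y = λ·(14 - 0) - 8 ≡ 2. → (0, 2)

(0, 2)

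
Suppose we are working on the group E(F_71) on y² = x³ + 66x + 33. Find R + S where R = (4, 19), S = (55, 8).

(4, 19) + (55, 8). λ = (8 - 19)/(55 - 4) ≡ 60/51 mod 71. 51⁻¹ ≡ 39 (mod 71), so λ ≡ 68.
  x = λ² - 4 - 55 = 4624 - 59 ≡ 21; y = λ·(4 - 21) - 19 ≡ 32. → (21, 32)

(21, 32)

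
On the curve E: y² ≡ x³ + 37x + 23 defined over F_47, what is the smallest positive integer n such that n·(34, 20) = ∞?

2P: tangent at (34, 20): λ = (3·34² + 37)/(2·20) ≡ 27/40. 40⁻¹ ≡ 20 (mod 47), so λ ≡ 27·20 ≡ 23.
  x = λ² - 34 - 34 = 529 - 68 ≡ 38; y = λ·(34 - 38) - 20 ≡ 29. → (38, 29)
3P: (38, 29) + (34, 20). λ = (20 - 29)/(34 - 38) ≡ 38/43 mod 47. 43⁻¹ ≡ 35 (mod 47), so λ ≡ 14.
  x = λ² - 38 - 34 = 196 - 72 ≡ 30; y = λ·(38 - 30) - 29 ≡ 36. → (30, 36)
4P: (30, 36) + (34, 20). λ = (20 - 36)/(34 - 30) ≡ 31/4 mod 47. 4⁻¹ ≡ 12 (mod 47), so λ ≡ 43.
  x = λ² - 30 - 34 = 1849 - 64 ≡ 46; y = λ·(30 - 46) - 36 ≡ 28. → (46, 28)
5P: (46, 28) + (34, 20). λ = (20 - 28)/(34 - 46) ≡ 39/35 mod 47. 35⁻¹ ≡ 43 (mod 47), so λ ≡ 32.
  x = λ² - 46 - 34 = 1024 - 80 ≡ 4; y = λ·(46 - 4) - 28 ≡ 0. → (4, 0)
6P: (4, 0) + (34, 20). λ = (20 - 0)/(34 - 4) ≡ 20/30 mod 47. 30⁻¹ ≡ 11 (mod 47), so λ ≡ 32.
  x = λ² - 4 - 34 = 1024 - 38 ≡ 46; y = λ·(4 - 46) - 0 ≡ 19. → (46, 19)
7P: (46, 19) + (34, 20). λ = (20 - 19)/(34 - 46) ≡ 1/35 mod 47. 35⁻¹ ≡ 43 (mod 47), so λ ≡ 43.
  x = λ² - 46 - 34 = 1849 - 80 ≡ 30; y = λ·(46 - 30) - 19 ≡ 11. → (30, 11)
8P: (30, 11) + (34, 20). λ = (20 - 11)/(34 - 30) ≡ 9/4 mod 47. 4⁻¹ ≡ 12 (mod 47), so λ ≡ 14.
  x = λ² - 30 - 34 = 196 - 64 ≡ 38; y = λ·(30 - 38) - 11 ≡ 18. → (38, 18)
9P: (38, 18) + (34, 20). λ = (20 - 18)/(34 - 38) ≡ 2/43 mod 47. 43⁻¹ ≡ 35 (mod 47), so λ ≡ 23.
  x = λ² - 38 - 34 = 529 - 72 ≡ 34; y = λ·(38 - 34) - 18 ≡ 27. → (34, 27)
10P: (34, 27) + (34, 20): same x and y₁ ≡ -y₂, so the sum is ∞.
10P = ∞, so the order is 10.

10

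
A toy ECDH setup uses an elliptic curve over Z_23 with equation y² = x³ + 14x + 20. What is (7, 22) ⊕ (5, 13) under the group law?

(7, 22) + (5, 13). λ = (13 - 22)/(5 - 7) ≡ 14/21 mod 23. 21⁻¹ ≡ 11 (mod 23), so λ ≡ 16.
  x = λ² - 7 - 5 = 256 - 12 ≡ 14; y = λ·(7 - 14) - 22 ≡ 4. → (14, 4)

(14, 4)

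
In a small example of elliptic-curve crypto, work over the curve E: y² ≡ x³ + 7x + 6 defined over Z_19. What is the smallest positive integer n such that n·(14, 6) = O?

9

2P: tangent at (14, 6): λ = (3·14² + 7)/(2·6) ≡ 6/12. 12⁻¹ ≡ 8 (mod 19) since 12·8 = 96 ≡ 1, so λ ≡ 6·8 ≡ 10.
  x = λ² - 14 - 14 = 100 - 28 ≡ 15; y = λ·(14 - 15) - 6 ≡ 3. → (15, 3)
3P: (15, 3) + (14, 6). λ = (6 - 3)/(14 - 15) ≡ 3/18 mod 19. 18⁻¹ ≡ 18 (mod 19), so λ ≡ 16.
  x = λ² - 15 - 14 = 256 - 29 ≡ 18; y = λ·(15 - 18) - 3 ≡ 6. → (18, 6)
4P: (18, 6) + (14, 6). λ = (6 - 6)/(14 - 18) ≡ 0/15 mod 19. 15⁻¹ ≡ 14 (mod 19), so λ ≡ 0.
  x = λ² - 18 - 14 = 0 - 32 ≡ 6; y = λ·(18 - 6) - 6 ≡ 13. → (6, 13)
5P: (6, 13) + (14, 6). λ = (6 - 13)/(14 - 6) ≡ 12/8 mod 19. 8⁻¹ ≡ 12 (mod 19), so λ ≡ 11.
  x = λ² - 6 - 14 = 121 - 20 ≡ 6; y = λ·(6 - 6) - 13 ≡ 6. → (6, 6)
6P: (6, 6) + (14, 6). λ = (6 - 6)/(14 - 6) ≡ 0/8 mod 19. 8⁻¹ ≡ 12 (mod 19), so λ ≡ 0.
  x = λ² - 6 - 14 = 0 - 20 ≡ 18; y = λ·(6 - 18) - 6 ≡ 13. → (18, 13)
7P: (18, 13) + (14, 6). λ = (6 - 13)/(14 - 18) ≡ 12/15 mod 19. 15⁻¹ ≡ 14 (mod 19), so λ ≡ 16.
  x = λ² - 18 - 14 = 256 - 32 ≡ 15; y = λ·(18 - 15) - 13 ≡ 16. → (15, 16)
8P: (15, 16) + (14, 6). λ = (6 - 16)/(14 - 15) ≡ 9/18 mod 19. 18⁻¹ ≡ 18 (mod 19), so λ ≡ 10.
  x = λ² - 15 - 14 = 100 - 29 ≡ 14; y = λ·(15 - 14) - 16 ≡ 13. → (14, 13)
9P: (14, 13) + (14, 6): same x and y₁ ≡ -y₂, so the sum is O.
9P = O, so the order is 9.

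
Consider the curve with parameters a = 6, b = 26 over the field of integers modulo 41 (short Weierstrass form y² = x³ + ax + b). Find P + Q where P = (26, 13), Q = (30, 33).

(26, 13) + (30, 33). λ = (33 - 13)/(30 - 26) ≡ 20/4 mod 41. 4⁻¹ ≡ 31 (mod 41), so λ ≡ 5.
  x = λ² - 26 - 30 = 25 - 56 ≡ 10; y = λ·(26 - 10) - 13 ≡ 26. → (10, 26)

(10, 26)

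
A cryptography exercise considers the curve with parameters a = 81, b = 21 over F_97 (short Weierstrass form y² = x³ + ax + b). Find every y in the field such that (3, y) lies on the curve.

x³ + 81x + 21 = 291 ≡ 0 (mod 97).
Only y = 0 satisfies y² ≡ 0.

0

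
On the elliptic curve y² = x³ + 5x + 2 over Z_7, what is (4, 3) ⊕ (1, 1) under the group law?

(4, 3) + (1, 1). λ = (1 - 3)/(1 - 4) ≡ 5/4 mod 7. 4⁻¹ ≡ 2 (mod 7), so λ ≡ 3.
  x = λ² - 4 - 1 = 9 - 5 ≡ 4; y = λ·(4 - 4) - 3 ≡ 4. → (4, 4)

(4, 4)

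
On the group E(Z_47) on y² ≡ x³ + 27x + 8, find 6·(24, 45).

(23, 23)

Write P = (24, 45).
Double-and-add on 6 = (110)₂. Start with P = (24, 45) for the leading 1-bit.
double: tangent at (24, 45): λ = (3·24² + 27)/(2·45) ≡ 16/43. 43⁻¹ ≡ 35 (mod 47), so λ ≡ 16·35 ≡ 43.
  x = λ² - 24 - 24 = 1849 - 48 ≡ 15; y = λ·(24 - 15) - 45 ≡ 13. → (15, 13)
add P: (15, 13) + (24, 45). λ = (45 - 13)/(24 - 15) ≡ 32/9 mod 47. 9⁻¹ ≡ 21 (mod 47), so λ ≡ 14.
  x = λ² - 15 - 24 = 196 - 39 ≡ 16; y = λ·(15 - 16) - 13 ≡ 20. → (16, 20)
double: tangent at (16, 20): λ = (3·16² + 27)/(2·20) ≡ 43/40. 40⁻¹ ≡ 20 (mod 47) since 40·20 = 800 ≡ 1, so λ ≡ 43·20 ≡ 14.
  x = λ² - 16 - 16 = 196 - 32 ≡ 23; y = λ·(16 - 23) - 20 ≡ 23. → (23, 23)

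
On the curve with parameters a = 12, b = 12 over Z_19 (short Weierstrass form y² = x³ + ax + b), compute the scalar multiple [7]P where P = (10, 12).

Double-and-add on 7 = (111)₂. Start with P = (10, 12) for the leading 1-bit.
double: tangent at (10, 12): λ = (3·10² + 12)/(2·12) ≡ 8/5. 5⁻¹ ≡ 4 (mod 19) since 5·4 = 20 ≡ 1, so λ ≡ 8·4 ≡ 13.
  x = λ² - 10 - 10 = 169 - 20 ≡ 16; y = λ·(10 - 16) - 12 ≡ 5. → (16, 5)
add P: (16, 5) + (10, 12). λ = (12 - 5)/(10 - 16) ≡ 7/13 mod 19. 13⁻¹ ≡ 3 (mod 19), so λ ≡ 2.
  x = λ² - 16 - 10 = 4 - 26 ≡ 16; y = λ·(16 - 16) - 5 ≡ 14. → (16, 14)
double: tangent at (16, 14): λ = (3·16² + 12)/(2·14) ≡ 1/9. 9⁻¹ ≡ 17 (mod 19) since 9·17 = 153 ≡ 1, so λ ≡ 1·17 ≡ 17.
  x = λ² - 16 - 16 = 289 - 32 ≡ 10; y = λ·(16 - 10) - 14 ≡ 12. → (10, 12)
add P: tangent at (10, 12): λ = (3·10² + 12)/(2·12) ≡ 8/5. 5⁻¹ ≡ 4 (mod 19), so λ ≡ 8·4 ≡ 13.
  x = λ² - 10 - 10 = 169 - 20 ≡ 16; y = λ·(10 - 16) - 12 ≡ 5. → (16, 5)

(16, 5)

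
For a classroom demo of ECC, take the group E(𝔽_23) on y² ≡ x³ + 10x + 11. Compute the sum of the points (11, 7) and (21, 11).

(11, 7) + (21, 11). λ = (11 - 7)/(21 - 11) ≡ 4/10 mod 23. 10⁻¹ ≡ 7 (mod 23), so λ ≡ 5.
  x = λ² - 11 - 21 = 25 - 32 ≡ 16; y = λ·(11 - 16) - 7 ≡ 14. → (16, 14)

(16, 14)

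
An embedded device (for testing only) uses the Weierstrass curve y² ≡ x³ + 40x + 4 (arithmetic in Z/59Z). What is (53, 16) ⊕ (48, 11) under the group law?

(18, 19)

(53, 16) + (48, 11). λ = (11 - 16)/(48 - 53) ≡ 54/54 mod 59. 54⁻¹ ≡ 47 (mod 59), so λ ≡ 1.
  x = λ² - 53 - 48 = 1 - 101 ≡ 18; y = λ·(53 - 18) - 16 ≡ 19. → (18, 19)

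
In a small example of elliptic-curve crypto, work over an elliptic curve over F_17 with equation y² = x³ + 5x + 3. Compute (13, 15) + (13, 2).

O

The two points share x = 13 and their y-coordinates satisfy 15 + 2 ≡ 0 (mod 17), so they are inverses. Their sum is the point at infinity.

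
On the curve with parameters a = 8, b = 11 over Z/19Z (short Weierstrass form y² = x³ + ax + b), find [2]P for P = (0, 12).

tangent at (0, 12): λ = (3·0² + 8)/(2·12) ≡ 8/5. 5⁻¹ ≡ 4 (mod 19), so λ ≡ 8·4 ≡ 13.
  x = λ² - 0 - 0 = 169 - 0 ≡ 17; y = λ·(0 - 17) - 12 ≡ 14. → (17, 14)

(17, 14)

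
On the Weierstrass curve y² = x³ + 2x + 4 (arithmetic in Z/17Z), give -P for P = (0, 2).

(0, 15)

-(0, 2) = (0, -2 mod 17) = (0, 15).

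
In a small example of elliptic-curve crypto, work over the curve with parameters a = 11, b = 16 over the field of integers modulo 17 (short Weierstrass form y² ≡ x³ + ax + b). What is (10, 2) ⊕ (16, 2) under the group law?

(10, 2) + (16, 2). λ = (2 - 2)/(16 - 10) ≡ 0/6 mod 17. 6⁻¹ ≡ 3 (mod 17) since 6·3 = 18 ≡ 1, so λ ≡ 0.
  x = λ² - 10 - 16 = 0 - 26 ≡ 8; y = λ·(10 - 8) - 2 ≡ 15. → (8, 15)

(8, 15)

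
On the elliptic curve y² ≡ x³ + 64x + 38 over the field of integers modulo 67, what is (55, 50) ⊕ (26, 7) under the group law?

(7, 5)

(55, 50) + (26, 7). λ = (7 - 50)/(26 - 55) ≡ 24/38 mod 67. 38⁻¹ ≡ 30 (mod 67) since 38·30 = 1140 ≡ 1, so λ ≡ 50.
  x = λ² - 55 - 26 = 2500 - 81 ≡ 7; y = λ·(55 - 7) - 50 ≡ 5. → (7, 5)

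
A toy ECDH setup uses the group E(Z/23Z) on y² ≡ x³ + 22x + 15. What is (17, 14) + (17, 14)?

(21, 20)

tangent at (17, 14): λ = (3·17² + 22)/(2·14) ≡ 15/5. 5⁻¹ ≡ 14 (mod 23), so λ ≡ 15·14 ≡ 3.
  x = λ² - 17 - 17 = 9 - 34 ≡ 21; y = λ·(17 - 21) - 14 ≡ 20. → (21, 20)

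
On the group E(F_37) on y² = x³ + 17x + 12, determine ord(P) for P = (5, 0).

2

2P: (5, 0) + (5, 0): same x and y₁ ≡ -y₂, so the sum is O.
2P = O, so the order is 2.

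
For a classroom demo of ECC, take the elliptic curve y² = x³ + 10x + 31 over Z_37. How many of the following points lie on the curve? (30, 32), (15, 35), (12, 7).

(30, 32): 32² ≡ 25, rhs ≡ 25 → on.
(15, 35): 35² ≡ 4, rhs ≡ 4 → on.
(12, 7): 7² ≡ 12, rhs ≡ 29 → off.

2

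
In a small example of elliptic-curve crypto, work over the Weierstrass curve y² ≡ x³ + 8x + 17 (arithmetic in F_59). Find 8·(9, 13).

Write Q = (9, 13).
Repeated addition: build up to 8Q.
2Q: tangent at (9, 13): λ = (3·9² + 8)/(2·13) ≡ 15/26. 26⁻¹ ≡ 25 (mod 59), so λ ≡ 15·25 ≡ 21.
  x = λ² - 9 - 9 = 441 - 18 ≡ 10; y = λ·(9 - 10) - 13 ≡ 25. → (10, 25)
3Q: (10, 25) + (9, 13). λ = (13 - 25)/(9 - 10) ≡ 47/58 mod 59. 58⁻¹ ≡ 58 (mod 59) since 58·58 = 3364 ≡ 1, so λ ≡ 12.
  x = λ² - 10 - 9 = 144 - 19 ≡ 7; y = λ·(10 - 7) - 25 ≡ 11. → (7, 11)
4Q: (7, 11) + (9, 13). λ = (13 - 11)/(9 - 7) ≡ 2/2 mod 59. 2⁻¹ ≡ 30 (mod 59), so λ ≡ 1.
  x = λ² - 7 - 9 = 1 - 16 ≡ 44; y = λ·(7 - 44) - 11 ≡ 11. → (44, 11)
5Q: (44, 11) + (9, 13). λ = (13 - 11)/(9 - 44) ≡ 2/24 mod 59. 24⁻¹ ≡ 32 (mod 59) since 24·32 = 768 ≡ 1, so λ ≡ 5.
  x = λ² - 44 - 9 = 25 - 53 ≡ 31; y = λ·(44 - 31) - 11 ≡ 54. → (31, 54)
6Q: (31, 54) + (9, 13). λ = (13 - 54)/(9 - 31) ≡ 18/37 mod 59. 37⁻¹ ≡ 8 (mod 59) since 37·8 = 296 ≡ 1, so λ ≡ 26.
  x = λ² - 31 - 9 = 676 - 40 ≡ 46; y = λ·(31 - 46) - 54 ≡ 28. → (46, 28)
7Q: (46, 28) + (9, 13). λ = (13 - 28)/(9 - 46) ≡ 44/22 mod 59. 22⁻¹ ≡ 51 (mod 59), so λ ≡ 2.
  x = λ² - 46 - 9 = 4 - 55 ≡ 8; y = λ·(46 - 8) - 28 ≡ 48. → (8, 48)
8Q: (8, 48) + (9, 13). λ = (13 - 48)/(9 - 8) ≡ 24/1 mod 59. 1⁻¹ ≡ 1 (mod 59), so λ ≡ 24.
  x = λ² - 8 - 9 = 576 - 17 ≡ 28; y = λ·(8 - 28) - 48 ≡ 3. → (28, 3)

(28, 3)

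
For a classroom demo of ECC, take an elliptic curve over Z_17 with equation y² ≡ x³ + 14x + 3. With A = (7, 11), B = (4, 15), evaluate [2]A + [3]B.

(4, 2)

First 2A:
Repeated addition: build up to 2A.
2A: tangent at (7, 11): λ = (3·7² + 14)/(2·11) ≡ 8/5. 5⁻¹ ≡ 7 (mod 17) since 5·7 = 35 ≡ 1, so λ ≡ 8·7 ≡ 5.
  x = λ² - 7 - 7 = 25 - 14 ≡ 11; y = λ·(7 - 11) - 11 ≡ 3. → (11, 3)
2A = (11, 3).
Next 3B:
Repeated addition: build up to 3B.
2B: tangent at (4, 15): λ = (3·4² + 14)/(2·15) ≡ 11/13. 13⁻¹ ≡ 4 (mod 17) since 13·4 = 52 ≡ 1, so λ ≡ 11·4 ≡ 10.
  x = λ² - 4 - 4 = 100 - 8 ≡ 7; y = λ·(4 - 7) - 15 ≡ 6. → (7, 6)
3B: (7, 6) + (4, 15). λ = (15 - 6)/(4 - 7) ≡ 9/14 mod 17. 14⁻¹ ≡ 11 (mod 17), so λ ≡ 14.
  x = λ² - 7 - 4 = 196 - 11 ≡ 15; y = λ·(7 - 15) - 6 ≡ 1. → (15, 1)
3B = (15, 1).
Finally 2A + 3B:
(11, 3) + (15, 1). λ = (1 - 3)/(15 - 11) ≡ 15/4 mod 17. 4⁻¹ ≡ 13 (mod 17) since 4·13 = 52 ≡ 1, so λ ≡ 8.
  x = λ² - 11 - 15 = 64 - 26 ≡ 4; y = λ·(11 - 4) - 3 ≡ 2. → (4, 2)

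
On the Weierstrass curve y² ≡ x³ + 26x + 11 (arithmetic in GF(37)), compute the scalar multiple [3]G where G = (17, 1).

Repeated addition: build up to 3G.
2G: tangent at (17, 1): λ = (3·17² + 26)/(2·1) ≡ 5/2. 2⁻¹ ≡ 19 (mod 37) since 2·19 = 38 ≡ 1, so λ ≡ 5·19 ≡ 21.
  x = λ² - 17 - 17 = 441 - 34 ≡ 0; y = λ·(17 - 0) - 1 ≡ 23. → (0, 23)
3G: (0, 23) + (17, 1). λ = (1 - 23)/(17 - 0) ≡ 15/17 mod 37. 17⁻¹ ≡ 24 (mod 37) since 17·24 = 408 ≡ 1, so λ ≡ 27.
  x = λ² - 0 - 17 = 729 - 17 ≡ 9; y = λ·(0 - 9) - 23 ≡ 30. → (9, 30)

(9, 30)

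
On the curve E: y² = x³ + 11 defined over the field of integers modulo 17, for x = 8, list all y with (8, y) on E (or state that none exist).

8, 9

x³ + 0x + 11 = 523 ≡ 13 (mod 17).
Square roots of 13 mod 17: 8 and 9 (since 8² = 64 ≡ 13).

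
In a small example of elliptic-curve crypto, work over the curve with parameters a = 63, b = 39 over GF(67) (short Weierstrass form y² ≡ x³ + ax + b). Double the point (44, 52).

(56, 5)

tangent at (44, 52): λ = (3·44² + 63)/(2·52) ≡ 42/37. 37⁻¹ ≡ 29 (mod 67) since 37·29 = 1073 ≡ 1, so λ ≡ 42·29 ≡ 12.
  x = λ² - 44 - 44 = 144 - 88 ≡ 56; y = λ·(44 - 56) - 52 ≡ 5. → (56, 5)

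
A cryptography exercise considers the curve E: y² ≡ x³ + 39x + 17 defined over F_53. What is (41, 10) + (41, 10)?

(49, 3)

tangent at (41, 10): λ = (3·41² + 39)/(2·10) ≡ 47/20. 20⁻¹ ≡ 8 (mod 53) since 20·8 = 160 ≡ 1, so λ ≡ 47·8 ≡ 5.
  x = λ² - 41 - 41 = 25 - 82 ≡ 49; y = λ·(41 - 49) - 10 ≡ 3. → (49, 3)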